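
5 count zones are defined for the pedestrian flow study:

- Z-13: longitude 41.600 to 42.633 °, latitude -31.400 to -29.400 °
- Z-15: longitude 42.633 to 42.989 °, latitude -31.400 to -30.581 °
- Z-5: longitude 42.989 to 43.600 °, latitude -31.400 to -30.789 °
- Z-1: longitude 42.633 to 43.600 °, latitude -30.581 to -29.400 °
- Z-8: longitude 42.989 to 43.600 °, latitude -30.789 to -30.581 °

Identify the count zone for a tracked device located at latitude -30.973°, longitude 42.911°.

Z-15

The point has longitude = 42.911 and latitude = -30.973.
Only Z-15 satisfies 42.633 ≤ longitude ≤ 42.989 and -31.400 ≤ latitude ≤ -30.581.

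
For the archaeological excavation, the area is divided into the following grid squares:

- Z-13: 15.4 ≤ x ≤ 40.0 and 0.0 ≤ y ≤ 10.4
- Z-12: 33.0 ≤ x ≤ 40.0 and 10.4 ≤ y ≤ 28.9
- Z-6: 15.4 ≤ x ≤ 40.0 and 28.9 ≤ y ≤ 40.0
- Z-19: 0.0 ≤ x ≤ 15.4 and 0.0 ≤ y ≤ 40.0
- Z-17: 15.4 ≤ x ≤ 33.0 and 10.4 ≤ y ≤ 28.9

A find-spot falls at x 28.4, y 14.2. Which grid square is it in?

Z-17

The point has x = 28.4 and y = 14.2.
Only Z-17 satisfies 15.4 ≤ x ≤ 33.0 and 10.4 ≤ y ≤ 28.9.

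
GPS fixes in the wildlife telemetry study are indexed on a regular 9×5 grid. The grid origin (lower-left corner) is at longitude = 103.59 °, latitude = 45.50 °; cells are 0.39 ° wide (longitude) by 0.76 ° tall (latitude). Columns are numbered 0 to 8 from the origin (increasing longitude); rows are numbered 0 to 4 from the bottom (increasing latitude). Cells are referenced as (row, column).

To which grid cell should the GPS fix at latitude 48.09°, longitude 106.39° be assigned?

Column index: ⌊(106.39 − 103.59) / 0.39⌋ = ⌊7.179⌋ = 7
Row offset from origin: ⌊(48.09 − 45.50) / 0.76⌋ = ⌊3.408⌋ = 3 → row 3

(3, 7)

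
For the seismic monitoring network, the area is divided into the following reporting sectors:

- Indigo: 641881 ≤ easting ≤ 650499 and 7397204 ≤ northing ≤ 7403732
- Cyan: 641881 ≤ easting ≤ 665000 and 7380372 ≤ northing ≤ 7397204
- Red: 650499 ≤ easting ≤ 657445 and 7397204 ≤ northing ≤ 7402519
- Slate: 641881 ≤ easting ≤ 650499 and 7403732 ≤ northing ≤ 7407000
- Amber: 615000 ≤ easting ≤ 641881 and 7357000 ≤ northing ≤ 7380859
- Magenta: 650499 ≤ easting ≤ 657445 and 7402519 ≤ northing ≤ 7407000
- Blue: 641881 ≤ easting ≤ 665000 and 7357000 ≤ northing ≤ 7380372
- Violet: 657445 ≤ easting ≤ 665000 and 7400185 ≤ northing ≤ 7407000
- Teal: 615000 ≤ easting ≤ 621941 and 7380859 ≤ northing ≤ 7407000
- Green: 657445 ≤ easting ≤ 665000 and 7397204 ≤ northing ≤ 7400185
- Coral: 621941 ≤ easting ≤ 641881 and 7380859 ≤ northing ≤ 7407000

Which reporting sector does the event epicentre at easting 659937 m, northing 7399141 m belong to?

Green

The point has easting = 659937 and northing = 7399141.
Only Green satisfies 657445 ≤ easting ≤ 665000 and 7397204 ≤ northing ≤ 7400185.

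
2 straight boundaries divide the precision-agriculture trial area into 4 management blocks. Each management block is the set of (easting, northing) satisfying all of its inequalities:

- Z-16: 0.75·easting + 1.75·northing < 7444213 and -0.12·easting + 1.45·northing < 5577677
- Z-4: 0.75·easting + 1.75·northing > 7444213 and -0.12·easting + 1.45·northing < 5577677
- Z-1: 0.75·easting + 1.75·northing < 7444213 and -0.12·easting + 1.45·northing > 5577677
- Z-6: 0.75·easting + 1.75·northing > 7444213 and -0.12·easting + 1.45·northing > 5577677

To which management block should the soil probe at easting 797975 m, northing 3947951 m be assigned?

Z-6

0.75·797975 + 1.75·3947951 = 7507395.500, which is > 7444213
-0.12·797975 + 1.45·3947951 = 5628771.950, which is > 5577677
This sign pattern matches Z-6.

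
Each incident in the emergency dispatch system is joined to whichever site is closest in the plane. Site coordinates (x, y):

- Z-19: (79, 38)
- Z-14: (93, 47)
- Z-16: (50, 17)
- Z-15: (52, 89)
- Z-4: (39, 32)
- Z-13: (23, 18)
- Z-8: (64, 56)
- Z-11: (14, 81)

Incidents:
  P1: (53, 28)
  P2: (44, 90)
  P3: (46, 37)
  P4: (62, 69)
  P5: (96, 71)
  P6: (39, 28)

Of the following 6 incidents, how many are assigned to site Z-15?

P1 → Z-16
P2 → Z-15
P3 → Z-4
P4 → Z-8
P5 → Z-14
P6 → Z-4
1 of the 6 goes to Z-15.

1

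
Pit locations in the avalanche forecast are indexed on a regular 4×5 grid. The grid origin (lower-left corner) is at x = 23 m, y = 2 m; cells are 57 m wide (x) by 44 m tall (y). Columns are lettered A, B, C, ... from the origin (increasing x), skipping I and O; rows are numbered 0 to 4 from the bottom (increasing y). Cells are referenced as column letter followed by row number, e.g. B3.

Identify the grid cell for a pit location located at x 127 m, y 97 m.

Column index: ⌊(127 − 23) / 57⌋ = ⌊1.825⌋ = 1 → column B
Row offset from origin: ⌊(97 − 2) / 44⌋ = ⌊2.159⌋ = 2 → row 2

B2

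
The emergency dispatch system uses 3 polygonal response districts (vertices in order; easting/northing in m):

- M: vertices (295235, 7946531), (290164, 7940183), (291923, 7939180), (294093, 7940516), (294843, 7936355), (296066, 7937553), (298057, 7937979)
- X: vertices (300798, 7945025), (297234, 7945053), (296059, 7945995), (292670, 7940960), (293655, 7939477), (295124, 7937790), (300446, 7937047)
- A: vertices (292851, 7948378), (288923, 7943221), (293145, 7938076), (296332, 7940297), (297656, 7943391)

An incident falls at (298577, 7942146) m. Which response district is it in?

X

Cast a ray rightward from (298577, 7942146). For each polygon, the edges (by vertex number in listed order) whose endpoints lie on opposite sides of northing = 7942146, where each meets that height, and whether that is right or left of the point:
M: 1–2 at easting≈291732.1 (left), 7–1 at easting≈296682.0 (left) → 0 crossings.
X: 3–4 at easting≈293468.3 (left), 7–1 at easting≈300671.0 (right) → 1 crossing.
A: 2–3 at easting≈289805.1 (left), 4–5 at easting≈297123.2 (left) → 0 crossings.
Only X has an odd count, so the point is inside X.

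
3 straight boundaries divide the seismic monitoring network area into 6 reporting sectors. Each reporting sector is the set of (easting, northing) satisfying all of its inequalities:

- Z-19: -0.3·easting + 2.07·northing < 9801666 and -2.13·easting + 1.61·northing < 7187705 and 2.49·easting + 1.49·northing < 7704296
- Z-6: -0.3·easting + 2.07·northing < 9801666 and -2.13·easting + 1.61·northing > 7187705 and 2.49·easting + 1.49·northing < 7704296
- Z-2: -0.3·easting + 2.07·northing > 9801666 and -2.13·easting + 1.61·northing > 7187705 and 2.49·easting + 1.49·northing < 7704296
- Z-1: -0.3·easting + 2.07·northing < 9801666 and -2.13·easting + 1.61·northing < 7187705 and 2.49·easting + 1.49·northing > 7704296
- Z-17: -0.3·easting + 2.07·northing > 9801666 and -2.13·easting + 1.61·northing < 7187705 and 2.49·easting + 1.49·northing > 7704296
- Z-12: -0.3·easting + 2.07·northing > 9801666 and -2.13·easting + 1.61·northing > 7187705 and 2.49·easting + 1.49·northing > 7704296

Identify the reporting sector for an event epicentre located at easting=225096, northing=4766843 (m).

Z-6

-0.3·225096 + 2.07·4766843 = 9799836.210, which is < 9801666
-2.13·225096 + 1.61·4766843 = 7195162.750, which is > 7187705
2.49·225096 + 1.49·4766843 = 7663085.110, which is < 7704296
This sign pattern matches Z-6.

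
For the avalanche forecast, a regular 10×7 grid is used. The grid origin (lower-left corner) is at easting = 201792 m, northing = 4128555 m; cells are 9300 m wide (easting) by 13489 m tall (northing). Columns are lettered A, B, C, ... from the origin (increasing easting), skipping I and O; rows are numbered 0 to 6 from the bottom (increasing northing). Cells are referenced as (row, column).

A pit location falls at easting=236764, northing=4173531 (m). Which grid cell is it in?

Column index: ⌊(236764 − 201792) / 9300⌋ = ⌊3.760⌋ = 3 → column D
Row offset from origin: ⌊(4173531 − 4128555) / 13489⌋ = ⌊3.334⌋ = 3 → row 3

(3, D)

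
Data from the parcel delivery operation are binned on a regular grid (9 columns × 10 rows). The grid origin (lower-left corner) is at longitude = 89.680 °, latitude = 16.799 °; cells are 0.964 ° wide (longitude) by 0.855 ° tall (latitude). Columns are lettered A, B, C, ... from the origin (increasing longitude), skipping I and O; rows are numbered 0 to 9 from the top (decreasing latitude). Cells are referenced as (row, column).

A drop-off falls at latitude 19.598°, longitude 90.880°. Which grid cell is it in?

Column index: ⌊(90.880 − 89.680) / 0.964⌋ = ⌊1.245⌋ = 1 → column B
Row offset from origin: ⌊(19.598 − 16.799) / 0.855⌋ = ⌊3.274⌋ = 3 → row 6 (counted from top)

(6, B)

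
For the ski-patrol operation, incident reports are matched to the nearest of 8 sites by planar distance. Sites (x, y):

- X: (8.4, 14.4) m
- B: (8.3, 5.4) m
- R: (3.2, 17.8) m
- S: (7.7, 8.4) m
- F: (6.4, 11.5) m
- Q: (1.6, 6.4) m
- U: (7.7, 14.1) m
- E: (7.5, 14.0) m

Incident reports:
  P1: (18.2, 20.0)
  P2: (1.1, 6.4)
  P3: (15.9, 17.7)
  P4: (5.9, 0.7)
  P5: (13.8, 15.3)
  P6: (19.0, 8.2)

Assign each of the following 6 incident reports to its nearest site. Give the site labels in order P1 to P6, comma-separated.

P1 → X (d²=127.40)
P2 → Q (d²=0.25)
P3 → X (d²=67.14)
P4 → B (d²=27.85)
P5 → X (d²=29.97)
P6 → B (d²=122.33)

X, Q, X, B, X, B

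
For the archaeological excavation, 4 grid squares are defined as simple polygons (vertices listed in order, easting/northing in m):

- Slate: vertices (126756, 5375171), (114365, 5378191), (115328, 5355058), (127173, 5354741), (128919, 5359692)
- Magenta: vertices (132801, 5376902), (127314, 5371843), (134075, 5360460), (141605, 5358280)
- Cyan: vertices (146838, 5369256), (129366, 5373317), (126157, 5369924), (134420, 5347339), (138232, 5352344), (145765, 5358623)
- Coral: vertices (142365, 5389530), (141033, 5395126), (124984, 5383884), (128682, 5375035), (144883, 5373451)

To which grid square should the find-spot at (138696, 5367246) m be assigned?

Cyan

Cast a ray rightward from (138696, 5367246). For each polygon, the edges (by vertex number in listed order) whose endpoints lie on opposite sides of northing = 5367246, where each meets that height, and whether that is right or left of the point:
Slate: 2–3 at easting≈114820.6 (left), 5–1 at easting≈127863.4 (left) → 0 crossings.
Magenta: 2–3 at easting≈130044.4 (left), 4–1 at easting≈137366.1 (left) → 0 crossings.
Cyan: 3–4 at easting≈127136.8 (left), 6–1 at easting≈146635.2 (right) → 1 crossing.
Coral: no edge straddles that height → 0 crossings.
Only Cyan has an odd count, so the point is inside Cyan.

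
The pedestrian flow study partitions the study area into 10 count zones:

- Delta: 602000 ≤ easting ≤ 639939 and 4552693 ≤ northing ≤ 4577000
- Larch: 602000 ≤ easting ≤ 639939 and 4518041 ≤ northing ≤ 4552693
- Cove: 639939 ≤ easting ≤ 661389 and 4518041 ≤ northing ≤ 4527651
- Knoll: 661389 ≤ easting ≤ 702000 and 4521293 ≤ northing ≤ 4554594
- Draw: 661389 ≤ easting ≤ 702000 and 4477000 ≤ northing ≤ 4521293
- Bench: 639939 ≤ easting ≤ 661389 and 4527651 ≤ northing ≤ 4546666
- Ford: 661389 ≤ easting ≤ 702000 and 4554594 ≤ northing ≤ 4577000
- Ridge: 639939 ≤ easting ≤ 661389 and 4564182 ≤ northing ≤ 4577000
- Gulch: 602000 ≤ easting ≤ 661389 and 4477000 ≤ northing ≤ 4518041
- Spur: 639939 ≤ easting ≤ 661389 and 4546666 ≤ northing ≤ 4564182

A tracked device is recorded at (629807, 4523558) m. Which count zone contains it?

Larch

The point has easting = 629807 and northing = 4523558.
Only Larch satisfies 602000 ≤ easting ≤ 639939 and 4518041 ≤ northing ≤ 4552693.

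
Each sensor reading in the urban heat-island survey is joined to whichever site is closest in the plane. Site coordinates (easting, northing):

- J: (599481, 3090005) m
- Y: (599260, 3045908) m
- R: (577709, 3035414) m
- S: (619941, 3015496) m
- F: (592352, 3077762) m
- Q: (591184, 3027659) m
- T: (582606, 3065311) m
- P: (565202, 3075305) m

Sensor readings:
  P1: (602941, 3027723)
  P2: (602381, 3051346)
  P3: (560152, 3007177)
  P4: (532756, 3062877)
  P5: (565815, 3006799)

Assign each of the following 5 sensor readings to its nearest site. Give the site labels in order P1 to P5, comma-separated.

Q, Y, R, P, R

P1 → Q (d²=138231145.00)
P2 → Y (d²=39312485.00)
P3 → R (d²=1105576418.00)
P4 → P (d²=1207198100.00)
P5 → R (d²=960285461.00)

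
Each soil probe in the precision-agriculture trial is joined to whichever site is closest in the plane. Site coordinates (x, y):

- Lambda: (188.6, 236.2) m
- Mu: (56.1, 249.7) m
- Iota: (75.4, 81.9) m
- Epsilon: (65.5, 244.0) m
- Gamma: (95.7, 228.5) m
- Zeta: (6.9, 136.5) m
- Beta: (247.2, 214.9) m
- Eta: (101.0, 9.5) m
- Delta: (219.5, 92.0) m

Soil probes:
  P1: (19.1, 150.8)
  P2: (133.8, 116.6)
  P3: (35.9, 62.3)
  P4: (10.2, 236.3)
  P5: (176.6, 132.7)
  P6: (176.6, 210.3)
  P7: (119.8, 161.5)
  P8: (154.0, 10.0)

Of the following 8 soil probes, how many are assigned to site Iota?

P1 → Zeta
P2 → Iota
P3 → Iota
P4 → Mu
P5 → Delta
P6 → Lambda
P7 → Gamma
P8 → Eta
2 of the 8 go to Iota.

2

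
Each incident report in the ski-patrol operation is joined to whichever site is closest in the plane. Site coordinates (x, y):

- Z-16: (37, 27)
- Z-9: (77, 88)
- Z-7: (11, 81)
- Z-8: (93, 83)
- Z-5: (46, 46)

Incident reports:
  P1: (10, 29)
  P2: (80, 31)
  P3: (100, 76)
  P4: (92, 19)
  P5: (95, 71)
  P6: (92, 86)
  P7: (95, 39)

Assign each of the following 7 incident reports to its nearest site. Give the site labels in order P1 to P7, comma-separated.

Z-16, Z-5, Z-8, Z-5, Z-8, Z-8, Z-8

P1 → Z-16 (d²=733.00)
P2 → Z-5 (d²=1381.00)
P3 → Z-8 (d²=98.00)
P4 → Z-5 (d²=2845.00)
P5 → Z-8 (d²=148.00)
P6 → Z-8 (d²=10.00)
P7 → Z-8 (d²=1940.00)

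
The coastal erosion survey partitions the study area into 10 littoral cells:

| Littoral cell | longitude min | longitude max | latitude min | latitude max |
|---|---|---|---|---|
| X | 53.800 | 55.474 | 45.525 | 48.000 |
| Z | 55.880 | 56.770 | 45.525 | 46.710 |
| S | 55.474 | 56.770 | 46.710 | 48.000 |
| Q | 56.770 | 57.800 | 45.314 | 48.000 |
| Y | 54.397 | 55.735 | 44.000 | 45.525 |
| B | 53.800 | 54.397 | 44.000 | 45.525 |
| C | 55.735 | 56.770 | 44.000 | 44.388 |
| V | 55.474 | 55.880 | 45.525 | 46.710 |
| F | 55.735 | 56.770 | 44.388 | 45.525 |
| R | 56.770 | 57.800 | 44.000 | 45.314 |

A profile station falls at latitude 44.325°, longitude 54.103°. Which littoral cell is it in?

B

The point has longitude = 54.103 and latitude = 44.325.
Only B satisfies 53.800 ≤ longitude ≤ 54.397 and 44.000 ≤ latitude ≤ 45.525.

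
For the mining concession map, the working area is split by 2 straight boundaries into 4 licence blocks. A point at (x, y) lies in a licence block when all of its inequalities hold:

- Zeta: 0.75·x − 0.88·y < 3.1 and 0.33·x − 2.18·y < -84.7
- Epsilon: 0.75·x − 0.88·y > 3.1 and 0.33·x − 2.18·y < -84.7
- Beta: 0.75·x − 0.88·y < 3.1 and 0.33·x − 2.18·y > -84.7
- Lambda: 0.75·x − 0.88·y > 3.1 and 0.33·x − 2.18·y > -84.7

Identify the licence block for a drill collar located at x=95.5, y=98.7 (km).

0.75·95.5 − 0.88·98.7 = -15.231, which is < 3.1
0.33·95.5 − 2.18·98.7 = -183.651, which is < -84.7
This sign pattern matches Zeta.

Zeta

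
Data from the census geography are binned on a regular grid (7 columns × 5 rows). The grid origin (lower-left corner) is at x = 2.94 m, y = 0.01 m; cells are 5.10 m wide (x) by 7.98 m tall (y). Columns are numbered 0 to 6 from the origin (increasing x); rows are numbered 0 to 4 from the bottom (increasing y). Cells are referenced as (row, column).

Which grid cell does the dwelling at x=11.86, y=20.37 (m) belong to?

Column index: ⌊(11.86 − 2.94) / 5.10⌋ = ⌊1.749⌋ = 1
Row offset from origin: ⌊(20.37 − 0.01) / 7.98⌋ = ⌊2.551⌋ = 2 → row 2

(2, 1)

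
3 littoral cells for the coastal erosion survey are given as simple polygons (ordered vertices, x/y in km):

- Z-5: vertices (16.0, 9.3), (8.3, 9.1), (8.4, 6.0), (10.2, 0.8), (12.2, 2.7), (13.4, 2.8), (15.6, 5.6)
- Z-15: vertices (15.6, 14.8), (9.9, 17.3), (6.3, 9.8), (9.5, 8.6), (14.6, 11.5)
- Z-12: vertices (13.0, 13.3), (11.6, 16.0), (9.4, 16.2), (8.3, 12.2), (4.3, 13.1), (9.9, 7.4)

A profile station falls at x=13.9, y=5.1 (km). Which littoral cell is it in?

Cast a ray rightward from (13.9, 5.1). For each polygon, the edges (by vertex number in listed order) whose endpoints lie on opposite sides of y = 5.1, where each meets that height, and whether that is right or left of the point:
Z-5: 3–4 at x≈8.71 (left), 6–7 at x≈15.21 (right) → 1 crossing.
Z-15: no edge straddles that height → 0 crossings.
Z-12: no edge straddles that height → 0 crossings.
Only Z-5 has an odd count, so the point is inside Z-5.

Z-5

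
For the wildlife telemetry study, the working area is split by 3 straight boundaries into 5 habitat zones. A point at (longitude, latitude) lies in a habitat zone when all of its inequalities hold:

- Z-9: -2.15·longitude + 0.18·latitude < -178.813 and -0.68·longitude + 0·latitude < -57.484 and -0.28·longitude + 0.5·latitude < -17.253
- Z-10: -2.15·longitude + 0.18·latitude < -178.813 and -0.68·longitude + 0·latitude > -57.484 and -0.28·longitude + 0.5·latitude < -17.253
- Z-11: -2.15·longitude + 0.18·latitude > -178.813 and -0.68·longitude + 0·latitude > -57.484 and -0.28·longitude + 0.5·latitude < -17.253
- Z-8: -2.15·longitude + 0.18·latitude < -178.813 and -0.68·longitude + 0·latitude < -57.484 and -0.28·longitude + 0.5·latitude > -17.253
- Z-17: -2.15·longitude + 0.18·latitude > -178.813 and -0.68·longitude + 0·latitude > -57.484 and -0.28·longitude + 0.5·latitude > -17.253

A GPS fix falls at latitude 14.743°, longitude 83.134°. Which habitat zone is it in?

-2.15·83.134 + 0.18·14.743 = -176.084, which is > -178.813
-0.68·83.134 + 0·14.743 = -56.531, which is > -57.484
-0.28·83.134 + 0.5·14.743 = -15.906, which is > -17.253
This sign pattern matches Z-17.

Z-17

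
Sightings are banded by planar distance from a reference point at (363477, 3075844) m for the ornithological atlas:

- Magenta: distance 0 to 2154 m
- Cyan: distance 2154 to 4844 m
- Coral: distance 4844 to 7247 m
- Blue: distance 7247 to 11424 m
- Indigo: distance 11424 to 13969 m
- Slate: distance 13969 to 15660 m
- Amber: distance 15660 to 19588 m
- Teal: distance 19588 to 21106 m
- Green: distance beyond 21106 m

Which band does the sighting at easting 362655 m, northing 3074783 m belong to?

Distance = √((362655−363477)² + (3074783−3075844)²) = √(675684.000 + 1125721.000) = 1342.164 m.
0 ≤ 1342.164 < 2154 → Magenta.

Magenta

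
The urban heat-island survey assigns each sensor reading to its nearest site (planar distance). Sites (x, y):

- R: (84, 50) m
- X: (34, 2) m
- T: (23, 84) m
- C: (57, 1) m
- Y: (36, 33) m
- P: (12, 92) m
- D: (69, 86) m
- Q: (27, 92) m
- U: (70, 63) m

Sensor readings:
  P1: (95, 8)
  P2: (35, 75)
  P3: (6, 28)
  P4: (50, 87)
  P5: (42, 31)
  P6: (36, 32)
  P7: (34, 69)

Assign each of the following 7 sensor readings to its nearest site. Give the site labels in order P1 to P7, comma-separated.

C, T, Y, D, Y, Y, T

P1 → C (d²=1493.00)
P2 → T (d²=225.00)
P3 → Y (d²=925.00)
P4 → D (d²=362.00)
P5 → Y (d²=40.00)
P6 → Y (d²=1.00)
P7 → T (d²=346.00)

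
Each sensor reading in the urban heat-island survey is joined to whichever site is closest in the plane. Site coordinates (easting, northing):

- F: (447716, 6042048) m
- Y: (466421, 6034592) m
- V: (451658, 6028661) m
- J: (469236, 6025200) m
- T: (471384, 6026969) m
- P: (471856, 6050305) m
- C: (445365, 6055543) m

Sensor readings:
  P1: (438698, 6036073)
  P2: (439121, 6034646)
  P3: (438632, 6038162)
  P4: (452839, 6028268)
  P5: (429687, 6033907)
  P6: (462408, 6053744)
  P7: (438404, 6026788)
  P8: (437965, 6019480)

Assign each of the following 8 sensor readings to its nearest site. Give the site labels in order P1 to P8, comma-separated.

F, F, F, V, F, P, V, V

P1 → F (d²=117024949.00)
P2 → F (d²=128663629.00)
P3 → F (d²=97620052.00)
P4 → V (d²=1549210.00)
P5 → F (d²=391320722.00)
P6 → P (d²=101091425.00)
P7 → V (d²=179176645.00)
P8 → V (d²=271789010.00)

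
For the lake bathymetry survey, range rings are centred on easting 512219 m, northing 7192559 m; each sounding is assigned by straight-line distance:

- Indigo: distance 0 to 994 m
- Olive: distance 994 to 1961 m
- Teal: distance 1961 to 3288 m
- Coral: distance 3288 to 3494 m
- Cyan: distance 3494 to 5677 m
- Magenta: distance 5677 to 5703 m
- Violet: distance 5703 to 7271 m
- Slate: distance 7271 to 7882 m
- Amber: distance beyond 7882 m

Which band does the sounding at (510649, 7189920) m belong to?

Teal

Distance = √((510649−512219)² + (7189920−7192559)²) = √(2464900.000 + 6964321.000) = 3070.704 m.
1961 ≤ 3070.704 < 3288 → Teal.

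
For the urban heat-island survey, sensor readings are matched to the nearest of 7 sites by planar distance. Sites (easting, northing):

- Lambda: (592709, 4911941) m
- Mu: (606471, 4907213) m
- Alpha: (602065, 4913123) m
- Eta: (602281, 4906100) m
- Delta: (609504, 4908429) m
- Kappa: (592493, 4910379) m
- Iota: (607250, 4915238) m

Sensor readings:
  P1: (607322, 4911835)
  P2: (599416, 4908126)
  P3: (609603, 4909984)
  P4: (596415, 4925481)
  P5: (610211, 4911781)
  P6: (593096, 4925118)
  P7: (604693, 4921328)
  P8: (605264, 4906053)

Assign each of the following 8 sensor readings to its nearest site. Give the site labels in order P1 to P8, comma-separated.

Iota, Eta, Delta, Alpha, Delta, Lambda, Iota, Mu

P1 → Iota (d²=11585593.00)
P2 → Eta (d²=12312901.00)
P3 → Delta (d²=2427826.00)
P4 → Alpha (d²=184642664.00)
P5 → Delta (d²=11735753.00)
P6 → Lambda (d²=173783098.00)
P7 → Iota (d²=43626349.00)
P8 → Mu (d²=2802449.00)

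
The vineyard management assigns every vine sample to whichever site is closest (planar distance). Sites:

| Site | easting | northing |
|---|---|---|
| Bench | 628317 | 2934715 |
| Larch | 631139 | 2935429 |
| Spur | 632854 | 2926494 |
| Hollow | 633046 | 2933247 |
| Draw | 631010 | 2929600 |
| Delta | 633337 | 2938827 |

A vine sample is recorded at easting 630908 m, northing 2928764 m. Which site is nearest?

Draw

Squared distances to each site:
Bench: 42127682.000; Larch: 44475586.000; Spur: 8939816.000; Hollow: 24668333.000; Draw: 709300.000; Delta: 107164010.000.
Minimum at Draw.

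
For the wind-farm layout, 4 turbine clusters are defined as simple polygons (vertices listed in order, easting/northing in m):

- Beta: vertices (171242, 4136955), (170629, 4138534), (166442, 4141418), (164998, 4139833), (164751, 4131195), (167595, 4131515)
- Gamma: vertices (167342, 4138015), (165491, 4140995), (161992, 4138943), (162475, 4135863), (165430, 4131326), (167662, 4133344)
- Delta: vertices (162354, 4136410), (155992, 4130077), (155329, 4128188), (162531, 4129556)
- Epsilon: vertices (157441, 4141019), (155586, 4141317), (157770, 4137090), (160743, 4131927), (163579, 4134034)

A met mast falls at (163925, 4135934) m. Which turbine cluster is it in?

Gamma

Cast a ray rightward from (163925, 4135934). For each polygon, the edges (by vertex number in listed order) whose endpoints lie on opposite sides of northing = 4135934, where each meets that height, and whether that is right or left of the point:
Beta: 4–5 at easting≈164886.5 (right), 6–1 at easting≈170557.5 (right) → 2 crossings.
Gamma: 3–4 at easting≈162463.9 (left), 6–1 at easting≈167484.6 (right) → 1 crossing.
Delta: 1–2 at easting≈161875.8 (left), 4–1 at easting≈162366.3 (left) → 0 crossings.
Epsilon: 3–4 at easting≈158435.7 (left), 5–1 at easting≈161909.4 (left) → 0 crossings.
Only Gamma has an odd count, so the point is inside Gamma.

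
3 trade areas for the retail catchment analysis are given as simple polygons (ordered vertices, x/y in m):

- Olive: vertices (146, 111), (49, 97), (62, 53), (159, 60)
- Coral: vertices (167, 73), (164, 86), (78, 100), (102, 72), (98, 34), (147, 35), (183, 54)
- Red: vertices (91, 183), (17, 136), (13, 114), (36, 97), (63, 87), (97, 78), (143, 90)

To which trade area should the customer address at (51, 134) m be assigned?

Red

Cast a ray rightward from (51, 134). For each polygon, the edges (by vertex number in listed order) whose endpoints lie on opposite sides of y = 134, where each meets that height, and whether that is right or left of the point:
Olive: no edge straddles that height → 0 crossings.
Coral: no edge straddles that height → 0 crossings.
Red: 2–3 at x≈16.6 (left), 7–1 at x≈118.4 (right) → 1 crossing.
Only Red has an odd count, so the point is inside Red.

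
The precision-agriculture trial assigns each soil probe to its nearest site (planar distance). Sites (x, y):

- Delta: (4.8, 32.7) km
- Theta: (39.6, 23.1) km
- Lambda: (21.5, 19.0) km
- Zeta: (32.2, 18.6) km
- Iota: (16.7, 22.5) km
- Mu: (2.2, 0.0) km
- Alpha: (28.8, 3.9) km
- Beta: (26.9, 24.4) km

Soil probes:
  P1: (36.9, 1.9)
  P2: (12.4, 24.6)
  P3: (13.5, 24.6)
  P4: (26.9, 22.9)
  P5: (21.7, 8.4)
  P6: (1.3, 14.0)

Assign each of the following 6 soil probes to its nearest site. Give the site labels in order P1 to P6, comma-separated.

P1 → Alpha (d²=69.61)
P2 → Iota (d²=22.90)
P3 → Iota (d²=14.65)
P4 → Beta (d²=2.25)
P5 → Alpha (d²=70.66)
P6 → Mu (d²=196.81)

Alpha, Iota, Iota, Beta, Alpha, Mu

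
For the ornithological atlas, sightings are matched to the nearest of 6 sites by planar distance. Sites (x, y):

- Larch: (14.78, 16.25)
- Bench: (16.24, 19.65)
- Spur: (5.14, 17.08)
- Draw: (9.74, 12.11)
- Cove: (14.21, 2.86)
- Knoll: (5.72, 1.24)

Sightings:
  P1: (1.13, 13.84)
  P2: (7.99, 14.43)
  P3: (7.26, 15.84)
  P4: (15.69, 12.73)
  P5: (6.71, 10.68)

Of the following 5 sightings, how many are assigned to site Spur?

P1 → Spur
P2 → Draw
P3 → Spur
P4 → Larch
P5 → Draw
2 of the 5 go to Spur.

2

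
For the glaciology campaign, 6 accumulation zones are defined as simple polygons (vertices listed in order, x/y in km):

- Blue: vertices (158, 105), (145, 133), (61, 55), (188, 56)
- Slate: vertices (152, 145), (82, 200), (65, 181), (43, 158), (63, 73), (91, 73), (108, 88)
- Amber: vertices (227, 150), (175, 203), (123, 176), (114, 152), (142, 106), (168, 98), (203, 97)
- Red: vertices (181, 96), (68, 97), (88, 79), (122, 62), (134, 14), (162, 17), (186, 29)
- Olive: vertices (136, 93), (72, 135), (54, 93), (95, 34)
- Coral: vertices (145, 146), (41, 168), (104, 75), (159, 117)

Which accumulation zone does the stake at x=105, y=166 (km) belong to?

Slate

Cast a ray rightward from (105, 166). For each polygon, the edges (by vertex number in listed order) whose endpoints lie on opposite sides of y = 166, where each meets that height, and whether that is right or left of the point:
Blue: no edge straddles that height → 0 crossings.
Slate: 1–2 at x≈125.3 (right), 3–4 at x≈50.7 (left) → 1 crossing.
Amber: 1–2 at x≈211.3 (right), 3–4 at x≈119.2 (right) → 2 crossings.
Red: no edge straddles that height → 0 crossings.
Olive: no edge straddles that height → 0 crossings.
Coral: 1–2 at x≈50.5 (left), 2–3 at x≈42.4 (left) → 0 crossings.
Only Slate has an odd count, so the point is inside Slate.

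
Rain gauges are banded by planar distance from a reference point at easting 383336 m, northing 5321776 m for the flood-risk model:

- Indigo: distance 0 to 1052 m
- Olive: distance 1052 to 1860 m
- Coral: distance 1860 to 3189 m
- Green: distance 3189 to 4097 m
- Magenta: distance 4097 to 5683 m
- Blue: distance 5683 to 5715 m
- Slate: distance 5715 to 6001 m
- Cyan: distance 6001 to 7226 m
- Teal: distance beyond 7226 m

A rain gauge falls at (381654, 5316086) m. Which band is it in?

Slate

Distance = √((381654−383336)² + (5316086−5321776)²) = √(2829124.000 + 32376100.000) = 5933.399 m.
5715 ≤ 5933.399 < 6001 → Slate.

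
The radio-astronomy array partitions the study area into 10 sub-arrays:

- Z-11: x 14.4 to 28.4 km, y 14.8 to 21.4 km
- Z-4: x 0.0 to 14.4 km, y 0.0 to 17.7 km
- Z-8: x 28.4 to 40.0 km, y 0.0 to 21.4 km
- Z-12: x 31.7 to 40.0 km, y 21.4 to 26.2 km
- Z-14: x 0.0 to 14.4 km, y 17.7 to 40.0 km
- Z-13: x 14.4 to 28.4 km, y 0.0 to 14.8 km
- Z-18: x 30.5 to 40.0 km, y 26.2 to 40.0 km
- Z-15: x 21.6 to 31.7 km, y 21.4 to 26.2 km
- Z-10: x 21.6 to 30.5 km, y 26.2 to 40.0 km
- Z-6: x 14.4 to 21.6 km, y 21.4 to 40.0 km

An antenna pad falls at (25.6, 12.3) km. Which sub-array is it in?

The point has x = 25.6 and y = 12.3.
Only Z-13 satisfies 14.4 ≤ x ≤ 28.4 and 0.0 ≤ y ≤ 14.8.

Z-13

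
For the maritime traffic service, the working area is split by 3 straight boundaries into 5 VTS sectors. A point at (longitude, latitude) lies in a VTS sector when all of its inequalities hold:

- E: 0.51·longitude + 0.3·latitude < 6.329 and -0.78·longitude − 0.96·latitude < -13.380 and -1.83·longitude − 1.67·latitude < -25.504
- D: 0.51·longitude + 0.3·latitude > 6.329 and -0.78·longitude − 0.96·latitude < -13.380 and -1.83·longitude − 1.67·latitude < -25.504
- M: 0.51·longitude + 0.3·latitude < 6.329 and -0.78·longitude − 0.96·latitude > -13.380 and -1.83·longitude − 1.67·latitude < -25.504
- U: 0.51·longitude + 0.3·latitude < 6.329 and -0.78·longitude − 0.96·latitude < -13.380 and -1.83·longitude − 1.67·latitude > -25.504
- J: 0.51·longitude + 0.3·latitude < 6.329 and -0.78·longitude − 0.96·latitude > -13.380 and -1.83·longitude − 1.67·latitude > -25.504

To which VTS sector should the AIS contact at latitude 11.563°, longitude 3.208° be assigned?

0.51·3.208 + 0.3·11.563 = 5.105, which is < 6.329
-0.78·3.208 − 0.96·11.563 = -13.603, which is < -13.380
-1.83·3.208 − 1.67·11.563 = -25.181, which is > -25.504
This sign pattern matches U.

U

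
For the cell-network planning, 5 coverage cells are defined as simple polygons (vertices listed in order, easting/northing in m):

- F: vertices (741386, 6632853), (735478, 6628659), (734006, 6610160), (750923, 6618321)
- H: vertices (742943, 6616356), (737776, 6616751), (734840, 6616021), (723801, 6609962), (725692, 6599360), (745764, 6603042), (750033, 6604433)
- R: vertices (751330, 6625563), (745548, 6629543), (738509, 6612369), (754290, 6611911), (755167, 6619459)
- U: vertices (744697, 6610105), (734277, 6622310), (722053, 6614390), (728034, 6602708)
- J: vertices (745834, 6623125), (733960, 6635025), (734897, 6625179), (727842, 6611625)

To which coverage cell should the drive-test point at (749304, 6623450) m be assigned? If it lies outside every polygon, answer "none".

Cast a ray rightward from (749304, 6623450). For each polygon, the edges (by vertex number in listed order) whose endpoints lie on opposite sides of northing = 6623450, where each meets that height, and whether that is right or left of the point:
F: 2–3 at easting≈735063.5 (left), 4–1 at easting≈747557.0 (left) → 0 crossings.
H: no edge straddles that height → 0 crossings.
R: 2–3 at easting≈743050.7 (left), 5–1 at easting≈752658.2 (right) → 1 crossing.
U: no edge straddles that height → 0 crossings.
J: 1–2 at easting≈745509.7 (left), 3–4 at easting≈733997.0 (left) → 0 crossings.
Only R has an odd count, so the point is inside R.

R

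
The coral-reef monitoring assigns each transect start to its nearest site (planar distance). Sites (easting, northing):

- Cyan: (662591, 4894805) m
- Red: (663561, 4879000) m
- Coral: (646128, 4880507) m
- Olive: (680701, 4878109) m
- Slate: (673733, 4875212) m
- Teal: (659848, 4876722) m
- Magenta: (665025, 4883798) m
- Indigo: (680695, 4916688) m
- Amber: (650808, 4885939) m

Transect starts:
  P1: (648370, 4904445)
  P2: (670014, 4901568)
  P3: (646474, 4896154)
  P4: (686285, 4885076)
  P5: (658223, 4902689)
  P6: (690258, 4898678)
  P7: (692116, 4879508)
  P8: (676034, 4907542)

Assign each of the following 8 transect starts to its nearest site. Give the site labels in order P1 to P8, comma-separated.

Cyan, Cyan, Amber, Olive, Cyan, Indigo, Olive, Indigo

P1 → Cyan (d²=295166441.00)
P2 → Cyan (d²=100839098.00)
P3 → Amber (d²=123129781.00)
P4 → Olive (d²=79720145.00)
P5 → Cyan (d²=81236880.00)
P6 → Indigo (d²=415811069.00)
P7 → Olive (d²=132259426.00)
P8 → Indigo (d²=105374237.00)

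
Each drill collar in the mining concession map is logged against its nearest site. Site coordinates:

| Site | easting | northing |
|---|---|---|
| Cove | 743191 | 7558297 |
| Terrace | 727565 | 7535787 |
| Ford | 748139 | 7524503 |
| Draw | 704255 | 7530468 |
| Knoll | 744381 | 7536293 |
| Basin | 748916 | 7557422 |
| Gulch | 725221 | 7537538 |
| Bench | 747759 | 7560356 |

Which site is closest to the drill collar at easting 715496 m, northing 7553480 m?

Squared distances to each site:
Cove: 790216514.000; Terrace: 458703010.000; Ford: 1905231978.000; Draw: 655912225.000; Knoll: 1129736194.000; Basin: 1132435764.000; Gulch: 348722989.000; Bench: 1088180545.000.
Minimum at Gulch.

Gulch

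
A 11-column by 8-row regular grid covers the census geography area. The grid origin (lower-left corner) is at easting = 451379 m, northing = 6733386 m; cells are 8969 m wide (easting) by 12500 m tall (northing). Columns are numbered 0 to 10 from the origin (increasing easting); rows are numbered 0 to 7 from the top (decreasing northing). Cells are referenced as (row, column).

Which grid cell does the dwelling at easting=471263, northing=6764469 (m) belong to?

(5, 2)

Column index: ⌊(471263 − 451379) / 8969⌋ = ⌊2.217⌋ = 2
Row offset from origin: ⌊(6764469 − 6733386) / 12500⌋ = ⌊2.487⌋ = 2 → row 5 (counted from top)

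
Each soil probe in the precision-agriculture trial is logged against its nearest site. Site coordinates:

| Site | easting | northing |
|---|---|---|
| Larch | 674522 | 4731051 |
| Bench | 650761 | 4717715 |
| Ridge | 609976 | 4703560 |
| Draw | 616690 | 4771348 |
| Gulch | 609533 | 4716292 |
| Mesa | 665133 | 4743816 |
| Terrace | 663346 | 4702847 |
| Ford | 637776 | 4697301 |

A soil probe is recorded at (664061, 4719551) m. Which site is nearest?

Squared distances to each site:
Larch: 241682521.000; Bench: 180260896.000; Ridge: 3180899306.000; Draw: 4926940850.000; Gulch: 2983923865.000; Mesa: 589939409.000; Terrace: 279534841.000; Ford: 1185963725.000.
Minimum at Bench.

Bench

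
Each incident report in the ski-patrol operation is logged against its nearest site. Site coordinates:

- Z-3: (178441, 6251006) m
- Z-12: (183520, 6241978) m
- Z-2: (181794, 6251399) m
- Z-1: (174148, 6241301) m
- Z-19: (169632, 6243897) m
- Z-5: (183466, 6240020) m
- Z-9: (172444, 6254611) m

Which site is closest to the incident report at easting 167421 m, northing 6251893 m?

Z-9

Squared distances to each site:
Z-3: 122227169.000; Z-12: 357485026.000; Z-2: 206827165.000; Z-1: 157442993.000; Z-19: 68824537.000; Z-5: 398410154.000; Z-9: 32618053.000.
Minimum at Z-9.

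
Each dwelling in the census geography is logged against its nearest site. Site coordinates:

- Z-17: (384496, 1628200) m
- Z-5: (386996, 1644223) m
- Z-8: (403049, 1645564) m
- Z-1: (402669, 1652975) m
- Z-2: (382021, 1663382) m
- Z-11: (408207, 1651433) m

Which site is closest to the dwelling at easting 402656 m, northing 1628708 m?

Squared distances to each site:
Z-17: 330043664.000; Z-5: 485950825.000; Z-8: 284279185.000; Z-1: 588887458.000; Z-2: 1628089501.000; Z-11: 547239226.000.
Minimum at Z-8.

Z-8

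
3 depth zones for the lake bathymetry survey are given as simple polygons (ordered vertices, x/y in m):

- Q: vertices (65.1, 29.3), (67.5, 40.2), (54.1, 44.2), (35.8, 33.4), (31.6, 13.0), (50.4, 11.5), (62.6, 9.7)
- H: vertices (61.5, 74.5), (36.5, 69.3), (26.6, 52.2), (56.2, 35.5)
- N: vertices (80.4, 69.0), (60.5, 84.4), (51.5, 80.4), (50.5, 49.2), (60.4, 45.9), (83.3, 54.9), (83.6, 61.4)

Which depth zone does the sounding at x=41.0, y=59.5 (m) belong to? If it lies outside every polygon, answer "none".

Cast a ray rightward from (41.0, 59.5). For each polygon, the edges (by vertex number in listed order) whose endpoints lie on opposite sides of y = 59.5, where each meets that height, and whether that is right or left of the point:
Q: no edge straddles that height → 0 crossings.
H: 2–3 at x≈30.83 (left), 4–1 at x≈59.46 (right) → 1 crossing.
N: 3–4 at x≈50.83 (right), 6–7 at x≈83.51 (right) → 2 crossings.
Only H has an odd count, so the point is inside H.

H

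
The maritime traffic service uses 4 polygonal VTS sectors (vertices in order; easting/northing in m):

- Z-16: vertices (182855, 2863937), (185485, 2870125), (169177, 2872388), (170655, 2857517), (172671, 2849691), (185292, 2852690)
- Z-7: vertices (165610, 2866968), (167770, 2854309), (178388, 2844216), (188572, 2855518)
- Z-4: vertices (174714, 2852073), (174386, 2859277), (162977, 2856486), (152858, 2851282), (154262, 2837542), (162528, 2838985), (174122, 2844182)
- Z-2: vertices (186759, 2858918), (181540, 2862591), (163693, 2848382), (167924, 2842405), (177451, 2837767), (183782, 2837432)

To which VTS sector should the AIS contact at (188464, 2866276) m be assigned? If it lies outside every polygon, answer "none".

none

Cast a ray rightward from (188464, 2866276). For each polygon, the edges (by vertex number in listed order) whose endpoints lie on opposite sides of northing = 2866276, where each meets that height, and whether that is right or left of the point:
Z-16: 1–2 at easting≈183849.1 (left), 3–4 at easting≈169784.5 (left) → 0 crossings.
Z-7: 1–2 at easting≈165728.1 (left), 4–1 at easting≈166997.7 (left) → 0 crossings.
Z-4: no edge straddles that height → 0 crossings.
Z-2: no edge straddles that height → 0 crossings.
All counts are even, so the point lies outside every listed polygon.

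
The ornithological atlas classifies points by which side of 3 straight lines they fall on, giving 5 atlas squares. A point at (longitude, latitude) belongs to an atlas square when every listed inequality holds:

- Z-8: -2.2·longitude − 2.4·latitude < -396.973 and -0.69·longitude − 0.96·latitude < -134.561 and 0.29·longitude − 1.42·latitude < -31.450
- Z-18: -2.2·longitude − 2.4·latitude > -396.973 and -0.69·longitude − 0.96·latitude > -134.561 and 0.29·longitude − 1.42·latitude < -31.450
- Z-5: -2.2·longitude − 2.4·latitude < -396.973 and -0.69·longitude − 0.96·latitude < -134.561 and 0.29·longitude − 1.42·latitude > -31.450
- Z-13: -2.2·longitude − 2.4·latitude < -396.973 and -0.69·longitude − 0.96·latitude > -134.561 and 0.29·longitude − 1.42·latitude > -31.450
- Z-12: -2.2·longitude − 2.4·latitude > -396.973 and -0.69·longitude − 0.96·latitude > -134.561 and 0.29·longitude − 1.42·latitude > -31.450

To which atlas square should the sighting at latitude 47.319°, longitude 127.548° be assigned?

-2.2·127.548 − 2.4·47.319 = -394.171, which is > -396.973
-0.69·127.548 − 0.96·47.319 = -133.434, which is > -134.561
0.29·127.548 − 1.42·47.319 = -30.204, which is > -31.450
This sign pattern matches Z-12.

Z-12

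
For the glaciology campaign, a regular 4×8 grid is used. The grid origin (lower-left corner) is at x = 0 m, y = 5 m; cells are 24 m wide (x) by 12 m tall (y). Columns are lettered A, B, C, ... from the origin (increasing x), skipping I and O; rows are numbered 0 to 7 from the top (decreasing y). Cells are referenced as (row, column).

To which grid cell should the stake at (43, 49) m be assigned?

Column index: ⌊(43 − 0) / 24⌋ = ⌊1.792⌋ = 1 → column B
Row offset from origin: ⌊(49 − 5) / 12⌋ = ⌊3.667⌋ = 3 → row 4 (counted from top)

(4, B)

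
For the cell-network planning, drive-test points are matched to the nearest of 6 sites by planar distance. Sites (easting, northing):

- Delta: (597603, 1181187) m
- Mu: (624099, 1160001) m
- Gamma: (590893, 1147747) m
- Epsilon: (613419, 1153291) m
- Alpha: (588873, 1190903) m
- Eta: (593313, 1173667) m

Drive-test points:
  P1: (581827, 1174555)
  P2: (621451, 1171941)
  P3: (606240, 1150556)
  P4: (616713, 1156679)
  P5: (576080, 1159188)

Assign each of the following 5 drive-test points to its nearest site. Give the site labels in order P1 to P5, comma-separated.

Eta, Mu, Epsilon, Epsilon, Gamma

P1 → Eta (d²=132716740.00)
P2 → Mu (d²=149575504.00)
P3 → Epsilon (d²=59018266.00)
P4 → Epsilon (d²=22328980.00)
P5 → Gamma (d²=350321450.00)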